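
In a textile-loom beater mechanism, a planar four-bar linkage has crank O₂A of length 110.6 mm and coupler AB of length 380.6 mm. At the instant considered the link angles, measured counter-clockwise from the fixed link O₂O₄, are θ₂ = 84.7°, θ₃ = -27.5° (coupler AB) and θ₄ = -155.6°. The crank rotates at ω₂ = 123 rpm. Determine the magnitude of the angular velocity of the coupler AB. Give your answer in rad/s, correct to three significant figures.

ω₂ = 12.88 rad/s (from 123 rpm).
Differentiating the loop-closure r₂e^{iθ₂}+r₃e^{iθ₃}=r₁+r₄e^{iθ₄} gives r₂ω₂e^{iθ₂}+r₃ω₃e^{iθ₃}=r₄ω₄e^{iθ₄}.
Eliminating the other unknown: ω₃ = r₂ω₂ sin(θ₄−θ₂) / [r₃ sin(θ₃−θ₄)].
Numerator sine = +0.86863; denominator sine = +0.78694.
Result = 0.1106·12.88·(+0.86863) / (0.3806·(+0.78694)) = +4.1316 rad/s; magnitude 4.1316 rad/s.

4.13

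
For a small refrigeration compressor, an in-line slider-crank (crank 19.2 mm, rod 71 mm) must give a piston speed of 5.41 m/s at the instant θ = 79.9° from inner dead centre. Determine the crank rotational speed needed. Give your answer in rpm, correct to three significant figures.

For an in-line slider-crank, |v_piston| = rω|sinθ|·[1 + r cosθ/√(L² − r² sin²θ)].
With r = 0.0192 m, L = 0.071 m, θ = 79.9°: the bracketed kinematic factor |dx/dθ| = 0.019832 m.
ω = v/|dx/dθ| = 5.41/0.019832 = 272.79 rad/s.
N = 60ω/(2π) = 2604.9 rpm.

2600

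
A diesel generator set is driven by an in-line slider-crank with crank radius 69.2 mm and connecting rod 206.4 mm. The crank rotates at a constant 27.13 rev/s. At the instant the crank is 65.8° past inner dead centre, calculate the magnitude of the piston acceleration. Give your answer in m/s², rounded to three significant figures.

ω = 2π·27.1 = 170.5 rad/s
x(θ) = r cosθ + √(L² − r² sin²θ); with ω constant, a = ω²·d²x/dθ².
d²x/dθ² = −r cosθ − r²(cos2θ)/√u − r⁴ sin²2θ/(4u^{3/2}),  u = L² − r² sin²θ = 0.038617 m².
Substituting r = 0.0692 m, L = 0.2064 m, θ = 65.8°: d²x/dθ² = -0.01261 m.
a = ω²·d²x/dθ² = (170.5)²·(-0.01261) = -366.43 m/s²;  |a| = 366.43 m/s².

366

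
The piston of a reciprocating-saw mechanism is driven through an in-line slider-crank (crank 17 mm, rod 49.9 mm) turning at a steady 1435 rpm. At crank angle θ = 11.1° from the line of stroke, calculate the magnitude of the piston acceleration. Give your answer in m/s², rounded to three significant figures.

499

ω = 2π·1435/60 = 150.3 rad/s
x(θ) = r cosθ + √(L² − r² sin²θ); with ω constant, a = ω²·d²x/dθ².
d²x/dθ² = −r cosθ − r²(cos2θ)/√u − r⁴ sin²2θ/(4u^{3/2}),  u = L² − r² sin²θ = 0.0024793 m².
Substituting r = 0.017 m, L = 0.0499 m, θ = 11.1°: d²x/dθ² = -0.02208 m.
a = ω²·d²x/dθ² = (150.3)²·(-0.02208) = -498.61 m/s²;  |a| = 498.61 m/s².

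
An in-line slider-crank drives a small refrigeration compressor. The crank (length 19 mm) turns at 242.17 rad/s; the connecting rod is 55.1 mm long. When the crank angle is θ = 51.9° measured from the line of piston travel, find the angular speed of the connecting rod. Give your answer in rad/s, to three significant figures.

ω = 242.2 rad/s
The rod makes angle φ with the slider axis where L sinφ = r sinθ; differentiating, L cosφ·φ̇ = r ω cosθ.
L cosφ = √(L² − r² sin²θ) = 0.053033 m.
|ω_rod| = r ω |cosθ| / √(L² − r² sin²θ) = 0.019·242.2·0.61704/0.053033 = 53.535 rad/s.

53.5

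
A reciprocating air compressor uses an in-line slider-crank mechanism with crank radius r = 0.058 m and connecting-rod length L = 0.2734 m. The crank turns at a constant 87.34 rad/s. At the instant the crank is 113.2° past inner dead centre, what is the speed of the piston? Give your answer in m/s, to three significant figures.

ω = 87.34 rad/s
For an in-line slider-crank, x = r cosθ + √(L² − r² sin²θ), so v = −rω sinθ·[1 + r cosθ/√(L² − r² sin²θ)].
With r = 0.058 m, L = 0.2734 m, θ = 113.2°: √(L² − r² sin²θ) = 0.26815 m.
v = −0.058·87.34·0.91914·[1 + 0.058·-0.39394/0.26815] = -4.2593 m/s.
|v| = 4.2593 m/s.

4.26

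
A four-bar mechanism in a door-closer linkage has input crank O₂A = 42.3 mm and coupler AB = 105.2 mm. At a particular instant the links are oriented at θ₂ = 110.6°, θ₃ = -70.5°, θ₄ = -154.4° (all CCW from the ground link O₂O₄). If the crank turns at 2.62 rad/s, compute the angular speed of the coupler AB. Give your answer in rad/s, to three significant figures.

1.06

ω₂ = 2.62 rad/s
Differentiating the loop-closure r₂e^{iθ₂}+r₃e^{iθ₃}=r₁+r₄e^{iθ₄} gives r₂ω₂e^{iθ₂}+r₃ω₃e^{iθ₃}=r₄ω₄e^{iθ₄}.
Eliminating the other unknown: ω₃ = r₂ω₂ sin(θ₄−θ₂) / [r₃ sin(θ₃−θ₄)].
Numerator sine = +0.99619; denominator sine = +0.99434.
Result = 0.0423·2.62·(+0.99619) / (0.1052·(+0.99434)) = +1.0554 rad/s; magnitude 1.0554 rad/s.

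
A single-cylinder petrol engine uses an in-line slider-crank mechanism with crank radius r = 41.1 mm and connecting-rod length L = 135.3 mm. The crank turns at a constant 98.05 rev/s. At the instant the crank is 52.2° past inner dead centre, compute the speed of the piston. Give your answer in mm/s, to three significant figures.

23800

ω = 2π·98 = 616.1 rad/s
For an in-line slider-crank, x = r cosθ + √(L² − r² sin²θ), so v = −rω sinθ·[1 + r cosθ/√(L² − r² sin²θ)].
With r = 0.0411 m, L = 0.1353 m, θ = 52.2°: √(L² − r² sin²θ) = 0.13134 m.
v = −0.0411·616.1·0.79016·[1 + 0.0411·0.61291/0.13134] = -23.844 m/s.
|v| = 23.844 m/s = 23844 mm/s.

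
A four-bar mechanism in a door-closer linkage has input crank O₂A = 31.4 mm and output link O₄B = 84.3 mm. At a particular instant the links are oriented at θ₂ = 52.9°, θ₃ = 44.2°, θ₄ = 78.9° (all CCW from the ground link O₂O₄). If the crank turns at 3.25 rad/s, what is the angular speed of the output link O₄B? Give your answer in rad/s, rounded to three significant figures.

ω₂ = 3.25 rad/s
Differentiating the loop-closure r₂e^{iθ₂}+r₃e^{iθ₃}=r₁+r₄e^{iθ₄} gives r₂ω₂e^{iθ₂}+r₃ω₃e^{iθ₃}=r₄ω₄e^{iθ₄}.
Eliminating the other unknown: ω₄ = r₂ω₂ sin(θ₂−θ₃) / [r₄ sin(θ₄−θ₃)].
Numerator sine = +0.15126; denominator sine = +0.56928.
Result = 0.0314·3.25·(+0.15126) / (0.0843·(+0.56928)) = +0.32165 rad/s; magnitude 0.32165 rad/s.

0.322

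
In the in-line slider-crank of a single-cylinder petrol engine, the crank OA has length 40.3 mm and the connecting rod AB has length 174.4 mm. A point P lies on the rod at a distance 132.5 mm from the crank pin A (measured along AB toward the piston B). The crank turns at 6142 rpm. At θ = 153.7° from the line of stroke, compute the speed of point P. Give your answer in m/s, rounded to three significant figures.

11.2

ω = 643.2 rad/s.  Crank-pin speed |V_A| = rω = 25.921 m/s, perpendicular to OA.
Rod angle: sinφ = −(r/L) sinθ ⇒ φ = -5.876°; ω_rod = −rω cosθ/√(L²−r²sin²θ) = +133.95 rad/s.
V_P = V_A + ω_rod × AP, with AP = 0.1325 m along the rod.
Components: V_Px = −rω sinθ − a·ω_rod·sinφ = -9.6675 m/s;  V_Py = rω cosθ + a·ω_rod·cosφ = -5.5828 m/s.
|V_P| = √(V_Px² + V_Py²) = 11.164 m/s.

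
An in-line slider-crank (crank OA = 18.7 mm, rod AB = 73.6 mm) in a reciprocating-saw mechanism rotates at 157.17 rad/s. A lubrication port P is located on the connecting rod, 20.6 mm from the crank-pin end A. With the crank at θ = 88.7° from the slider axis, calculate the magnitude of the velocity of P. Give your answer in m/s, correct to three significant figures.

ω = 157.2 rad/s.  Crank-pin speed |V_A| = rω = 2.9391 m/s, perpendicular to OA.
Rod angle: sinφ = −(r/L) sinθ ⇒ φ = -14.715°; ω_rod = −rω cosθ/√(L²−r²sin²θ) = -0.9367 rad/s.
V_P = V_A + ω_rod × AP, with AP = 0.0206 m along the rod.
Components: V_Px = −rω sinθ − a·ω_rod·sinφ = -2.9432 m/s;  V_Py = rω cosθ + a·ω_rod·cosφ = +0.048017 m/s.
|V_P| = √(V_Px² + V_Py²) = 2.9436 m/s.

2.94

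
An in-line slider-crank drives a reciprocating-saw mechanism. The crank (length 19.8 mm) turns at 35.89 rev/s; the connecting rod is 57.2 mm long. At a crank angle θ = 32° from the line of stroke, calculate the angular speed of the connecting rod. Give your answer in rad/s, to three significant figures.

67.3

ω = 225.5 rad/s (converted from 35.89 rev/s).
The rod makes angle φ with the slider axis where L sinφ = r sinθ; differentiating, L cosφ·φ̇ = r ω cosθ.
L cosφ = √(L² − r² sin²θ) = 0.056229 m.
|ω_rod| = r ω |cosθ| / √(L² − r² sin²θ) = 0.0198·225.5·0.84805/0.056229 = 67.34 rad/s.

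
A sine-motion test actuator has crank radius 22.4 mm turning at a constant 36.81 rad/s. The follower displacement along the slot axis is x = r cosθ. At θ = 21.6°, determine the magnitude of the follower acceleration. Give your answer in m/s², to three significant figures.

ω = 36.81 rad/s
x = r cosθ ⇒ ẍ = −rω² cosθ (ω constant).
|a| = rω²|cosθ| = 0.0224·(36.81)²·|cos 21.6°| = 28.22 m/s².

28.2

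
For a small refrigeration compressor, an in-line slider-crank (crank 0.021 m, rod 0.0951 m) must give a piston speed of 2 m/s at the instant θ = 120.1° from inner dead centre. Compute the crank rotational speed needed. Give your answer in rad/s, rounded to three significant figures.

124

For an in-line slider-crank, |v_piston| = rω|sinθ|·[1 + r cosθ/√(L² − r² sin²θ)].
With r = 0.021 m, L = 0.0951 m, θ = 120.1°: the bracketed kinematic factor |dx/dθ| = 0.016118 m.
ω = v/|dx/dθ| = 2/0.016118 = 124.08 rad/s.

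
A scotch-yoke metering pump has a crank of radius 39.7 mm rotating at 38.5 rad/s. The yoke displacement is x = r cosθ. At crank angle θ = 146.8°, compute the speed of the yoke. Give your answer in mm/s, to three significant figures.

ω = 38.5 rad/s
x = r cosθ ⇒ ẋ = −rω sinθ.
|v| = rω|sinθ| = 0.0397·38.5·|sin 146.8°| = 0.83692 m/s = 836.92 mm/s.

837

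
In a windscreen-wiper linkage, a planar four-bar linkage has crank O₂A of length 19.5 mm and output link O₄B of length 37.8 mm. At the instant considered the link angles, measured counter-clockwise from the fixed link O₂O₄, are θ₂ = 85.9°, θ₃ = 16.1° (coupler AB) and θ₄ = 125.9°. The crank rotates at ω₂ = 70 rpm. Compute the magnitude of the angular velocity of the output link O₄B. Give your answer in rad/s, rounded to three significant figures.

3.77

ω₂ = 7.33 rad/s (from 70 rpm).
Differentiating the loop-closure r₂e^{iθ₂}+r₃e^{iθ₃}=r₁+r₄e^{iθ₄} gives r₂ω₂e^{iθ₂}+r₃ω₃e^{iθ₃}=r₄ω₄e^{iθ₄}.
Eliminating the other unknown: ω₄ = r₂ω₂ sin(θ₂−θ₃) / [r₄ sin(θ₄−θ₃)].
Numerator sine = +0.93849; denominator sine = +0.94088.
Result = 0.0195·7.33·(+0.93849) / (0.0378·(+0.94088)) = +3.7719 rad/s; magnitude 3.7719 rad/s.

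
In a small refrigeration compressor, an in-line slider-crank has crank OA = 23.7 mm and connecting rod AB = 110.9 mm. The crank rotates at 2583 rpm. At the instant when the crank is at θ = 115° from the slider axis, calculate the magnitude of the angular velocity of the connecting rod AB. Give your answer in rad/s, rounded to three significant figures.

24.9

ω = 270.5 rad/s (converted from 2583 rpm).
The rod makes angle φ with the slider axis where L sinφ = r sinθ; differentiating, L cosφ·φ̇ = r ω cosθ.
L cosφ = √(L² − r² sin²θ) = 0.1088 m.
|ω_rod| = r ω |cosθ| / √(L² − r² sin²θ) = 0.0237·270.5·0.42262/0.1088 = 24.901 rad/s.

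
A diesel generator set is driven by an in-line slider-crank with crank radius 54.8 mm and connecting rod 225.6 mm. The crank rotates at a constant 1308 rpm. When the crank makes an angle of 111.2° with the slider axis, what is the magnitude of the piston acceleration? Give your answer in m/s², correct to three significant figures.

559

ω = 2π·1308/60 = 137 rad/s
x(θ) = r cosθ + √(L² − r² sin²θ); with ω constant, a = ω²·d²x/dθ².
d²x/dθ² = −r cosθ − r²(cos2θ)/√u − r⁴ sin²2θ/(4u^{3/2}),  u = L² − r² sin²θ = 0.048285 m².
Substituting r = 0.0548 m, L = 0.2256 m, θ = 111.2°: d²x/dθ² = +0.029812 m.
a = ω²·d²x/dθ² = (137)²·(+0.029812) = +559.33 m/s²;  |a| = 559.33 m/s².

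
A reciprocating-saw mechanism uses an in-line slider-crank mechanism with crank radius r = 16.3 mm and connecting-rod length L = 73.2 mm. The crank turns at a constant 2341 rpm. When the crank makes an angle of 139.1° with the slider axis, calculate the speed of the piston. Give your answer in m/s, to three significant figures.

ω = 2π·2341/60 = 245.1 rad/s
For an in-line slider-crank, x = r cosθ + √(L² − r² sin²θ), so v = −rω sinθ·[1 + r cosθ/√(L² − r² sin²θ)].
With r = 0.0163 m, L = 0.0732 m, θ = 139.1°: √(L² − r² sin²θ) = 0.072418 m.
v = −0.0163·245.1·0.65474·[1 + 0.0163·-0.75585/0.072418] = -2.1712 m/s.
|v| = 2.1712 m/s.

2.17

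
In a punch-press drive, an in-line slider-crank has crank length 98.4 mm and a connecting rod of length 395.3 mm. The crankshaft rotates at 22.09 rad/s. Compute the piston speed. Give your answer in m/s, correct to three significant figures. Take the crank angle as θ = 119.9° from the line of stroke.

1.64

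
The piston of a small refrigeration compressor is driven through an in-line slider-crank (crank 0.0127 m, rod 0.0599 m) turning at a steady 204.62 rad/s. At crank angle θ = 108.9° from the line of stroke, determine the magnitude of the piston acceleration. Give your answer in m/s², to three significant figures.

ω = 204.6 rad/s
x(θ) = r cosθ + √(L² − r² sin²θ); with ω constant, a = ω²·d²x/dθ².
d²x/dθ² = −r cosθ − r²(cos2θ)/√u − r⁴ sin²2θ/(4u^{3/2}),  u = L² − r² sin²θ = 0.00344364 m².
Substituting r = 0.0127 m, L = 0.0599 m, θ = 108.9°: d²x/dθ² = +0.0062734 m.
a = ω²·d²x/dθ² = (204.6)²·(+0.0062734) = +262.66 m/s²;  |a| = 262.66 m/s².

263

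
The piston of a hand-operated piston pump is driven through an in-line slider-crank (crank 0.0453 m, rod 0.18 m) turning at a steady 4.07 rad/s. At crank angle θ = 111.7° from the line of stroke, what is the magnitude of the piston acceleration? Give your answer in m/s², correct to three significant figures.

ω = 4.07 rad/s
x(θ) = r cosθ + √(L² − r² sin²θ); with ω constant, a = ω²·d²x/dθ².
d²x/dθ² = −r cosθ − r²(cos2θ)/√u − r⁴ sin²2θ/(4u^{3/2}),  u = L² − r² sin²θ = 0.0306285 m².
Substituting r = 0.0453 m, L = 0.18 m, θ = 111.7°: d²x/dθ² = +0.025176 m.
a = ω²·d²x/dθ² = (4.07)²·(+0.025176) = +0.41704 m/s²;  |a| = 0.41704 m/s².

0.417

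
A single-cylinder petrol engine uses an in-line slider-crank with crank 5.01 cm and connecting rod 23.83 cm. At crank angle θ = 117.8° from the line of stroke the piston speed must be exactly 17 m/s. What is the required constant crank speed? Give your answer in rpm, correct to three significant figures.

For an in-line slider-crank, |v_piston| = rω|sinθ|·[1 + r cosθ/√(L² − r² sin²θ)].
With r = 0.0501 m, L = 0.2383 m, θ = 117.8°: the bracketed kinematic factor |dx/dθ| = 0.039895 m.
ω = v/|dx/dθ| = 17/0.039895 = 426.12 rad/s.
N = 60ω/(2π) = 4069.1 rpm.

4070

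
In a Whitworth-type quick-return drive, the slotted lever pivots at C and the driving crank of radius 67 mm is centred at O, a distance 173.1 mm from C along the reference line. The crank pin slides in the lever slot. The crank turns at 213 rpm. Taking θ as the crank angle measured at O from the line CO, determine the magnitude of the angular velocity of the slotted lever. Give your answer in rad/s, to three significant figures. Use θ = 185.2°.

ω = 22.31 rad/s (from 213 rpm).
Crank pin A relative to C: A = (d + r cosθ, r sinθ); lever angle φ = atan2(r sinθ, d + r cosθ).
Differentiating tanφ: φ̇ = rω(d cosθ + r)/(d² + r² + 2dr cosθ).
d² + r² + 2dr cosθ = |CA|² = 0.0113527 m²;  d cosθ + r = -0.10539 m.
|ω_lever| = |0.067·22.31·-0.10539| / 0.0113527 = 13.873 rad/s.

13.9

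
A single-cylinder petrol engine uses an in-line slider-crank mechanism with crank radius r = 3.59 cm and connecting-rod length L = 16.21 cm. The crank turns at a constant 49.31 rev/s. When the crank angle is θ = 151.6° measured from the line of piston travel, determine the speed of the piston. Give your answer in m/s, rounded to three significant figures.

4.25

ω = 2π·49.3 = 309.8 rad/s
For an in-line slider-crank, x = r cosθ + √(L² − r² sin²θ), so v = −rω sinθ·[1 + r cosθ/√(L² − r² sin²θ)].
With r = 0.0359 m, L = 0.1621 m, θ = 151.6°: √(L² − r² sin²θ) = 0.1612 m.
v = −0.0359·309.8·0.47562·[1 + 0.0359·-0.87965/0.1612] = -4.2538 m/s.
|v| = 4.2538 m/s.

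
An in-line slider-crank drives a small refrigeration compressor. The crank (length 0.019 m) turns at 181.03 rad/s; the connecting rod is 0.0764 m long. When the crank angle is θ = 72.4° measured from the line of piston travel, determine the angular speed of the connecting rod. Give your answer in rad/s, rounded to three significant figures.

14.0

ω = 181 rad/s
The rod makes angle φ with the slider axis where L sinφ = r sinθ; differentiating, L cosφ·φ̇ = r ω cosθ.
L cosφ = √(L² − r² sin²θ) = 0.074222 m.
|ω_rod| = r ω |cosθ| / √(L² − r² sin²θ) = 0.019·181·0.30237/0.074222 = 14.012 rad/s.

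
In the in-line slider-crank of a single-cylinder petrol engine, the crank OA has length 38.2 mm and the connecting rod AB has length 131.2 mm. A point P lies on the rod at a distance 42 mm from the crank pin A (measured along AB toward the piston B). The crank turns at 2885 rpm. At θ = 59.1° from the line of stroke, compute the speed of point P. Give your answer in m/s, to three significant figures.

11.1

ω = 302.1 rad/s.  Crank-pin speed |V_A| = rω = 11.541 m/s, perpendicular to OA.
Rod angle: sinφ = −(r/L) sinθ ⇒ φ = -14.468°; ω_rod = −rω cosθ/√(L²−r²sin²θ) = -46.652 rad/s.
V_P = V_A + ω_rod × AP, with AP = 0.042 m along the rod.
Components: V_Px = −rω sinθ − a·ω_rod·sinφ = -10.392 m/s;  V_Py = rω cosθ + a·ω_rod·cosφ = +4.0294 m/s.
|V_P| = √(V_Px² + V_Py²) = 11.146 m/s.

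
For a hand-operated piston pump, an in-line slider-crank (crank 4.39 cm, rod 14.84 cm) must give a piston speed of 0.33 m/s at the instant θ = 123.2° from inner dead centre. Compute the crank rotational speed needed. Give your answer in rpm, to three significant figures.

103

For an in-line slider-crank, |v_piston| = rω|sinθ|·[1 + r cosθ/√(L² − r² sin²θ)].
With r = 0.0439 m, L = 0.1484 m, θ = 123.2°: the bracketed kinematic factor |dx/dθ| = 0.030593 m.
ω = v/|dx/dθ| = 0.33/0.030593 = 10.787 rad/s.
N = 60ω/(2π) = 103.01 rpm.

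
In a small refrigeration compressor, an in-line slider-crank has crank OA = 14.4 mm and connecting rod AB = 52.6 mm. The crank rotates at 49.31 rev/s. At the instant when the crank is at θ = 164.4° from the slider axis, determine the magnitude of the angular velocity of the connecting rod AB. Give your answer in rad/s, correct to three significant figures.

81.9

ω = 309.8 rad/s (converted from 49.31 rev/s).
The rod makes angle φ with the slider axis where L sinφ = r sinθ; differentiating, L cosφ·φ̇ = r ω cosθ.
L cosφ = √(L² − r² sin²θ) = 0.052457 m.
|ω_rod| = r ω |cosθ| / √(L² − r² sin²θ) = 0.0144·309.8·0.96316/0.052457 = 81.916 rad/s.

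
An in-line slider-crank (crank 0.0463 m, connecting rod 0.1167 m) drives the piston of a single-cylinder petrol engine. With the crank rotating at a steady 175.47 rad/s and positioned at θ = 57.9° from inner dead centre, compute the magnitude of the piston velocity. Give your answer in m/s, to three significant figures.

ω = 175.5 rad/s
For an in-line slider-crank, x = r cosθ + √(L² − r² sin²θ), so v = −rω sinθ·[1 + r cosθ/√(L² − r² sin²θ)].
With r = 0.0463 m, L = 0.1167 m, θ = 57.9°: √(L² − r² sin²θ) = 0.10991 m.
v = −0.0463·175.5·0.84712·[1 + 0.0463·0.53140/0.10991] = -8.4228 m/s.
|v| = 8.4228 m/s.

8.42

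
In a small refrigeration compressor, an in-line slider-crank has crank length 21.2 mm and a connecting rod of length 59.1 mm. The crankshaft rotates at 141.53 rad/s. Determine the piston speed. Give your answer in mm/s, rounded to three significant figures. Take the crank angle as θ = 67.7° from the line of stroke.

ω = 141.5 rad/s
For an in-line slider-crank, x = r cosθ + √(L² − r² sin²θ), so v = −rω sinθ·[1 + r cosθ/√(L² − r² sin²θ)].
With r = 0.0212 m, L = 0.0591 m, θ = 67.7°: √(L² − r² sin²θ) = 0.05575 m.
v = −0.0212·141.5·0.92521·[1 + 0.0212·0.37946/0.05575] = -3.1766 m/s.
|v| = 3.1766 m/s = 3176.6 mm/s.

3180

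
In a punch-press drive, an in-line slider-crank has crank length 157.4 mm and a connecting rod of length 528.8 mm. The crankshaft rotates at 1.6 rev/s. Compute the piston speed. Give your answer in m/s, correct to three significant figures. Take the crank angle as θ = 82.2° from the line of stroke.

1.63

ω = 2π·1.6 = 10.05 rad/s
For an in-line slider-crank, x = r cosθ + √(L² − r² sin²θ), so v = −rω sinθ·[1 + r cosθ/√(L² − r² sin²θ)].
With r = 0.1574 m, L = 0.5288 m, θ = 82.2°: √(L² − r² sin²θ) = 0.50528 m.
v = −0.1574·10.05·0.99075·[1 + 0.1574·0.13572/0.50528] = -1.634 m/s.
|v| = 1.634 m/s.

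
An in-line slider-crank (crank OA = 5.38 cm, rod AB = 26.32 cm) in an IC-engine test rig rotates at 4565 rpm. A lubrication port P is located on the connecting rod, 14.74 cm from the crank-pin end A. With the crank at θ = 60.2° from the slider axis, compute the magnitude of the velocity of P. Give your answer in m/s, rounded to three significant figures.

ω = 478 rad/s.  Crank-pin speed |V_A| = rω = 25.719 m/s, perpendicular to OA.
Rod angle: sinφ = −(r/L) sinθ ⇒ φ = -10.217°; ω_rod = −rω cosθ/√(L²−r²sin²θ) = -49.345 rad/s.
V_P = V_A + ω_rod × AP, with AP = 0.1474 m along the rod.
Components: V_Px = −rω sinθ − a·ω_rod·sinφ = -23.608 m/s;  V_Py = rω cosθ + a·ω_rod·cosφ = +5.6235 m/s.
|V_P| = √(V_Px² + V_Py²) = 24.269 m/s.

24.3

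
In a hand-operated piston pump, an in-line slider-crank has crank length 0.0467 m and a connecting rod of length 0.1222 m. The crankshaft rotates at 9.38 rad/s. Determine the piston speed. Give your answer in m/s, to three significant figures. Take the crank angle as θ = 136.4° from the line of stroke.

ω = 9.38 rad/s
For an in-line slider-crank, x = r cosθ + √(L² − r² sin²θ), so v = −rω sinθ·[1 + r cosθ/√(L² − r² sin²θ)].
With r = 0.0467 m, L = 0.1222 m, θ = 136.4°: √(L² − r² sin²θ) = 0.11788 m.
v = −0.0467·9.38·0.68962·[1 + 0.0467·-0.72417/0.11788] = -0.21542 m/s.
|v| = 0.21542 m/s.

0.215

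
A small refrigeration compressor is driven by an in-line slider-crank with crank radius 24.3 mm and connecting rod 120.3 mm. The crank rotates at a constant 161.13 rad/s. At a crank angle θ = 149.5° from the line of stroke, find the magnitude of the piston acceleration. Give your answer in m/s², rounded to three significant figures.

ω = 161.1 rad/s
x(θ) = r cosθ + √(L² − r² sin²θ); with ω constant, a = ω²·d²x/dθ².
d²x/dθ² = −r cosθ − r²(cos2θ)/√u − r⁴ sin²2θ/(4u^{3/2}),  u = L² − r² sin²θ = 0.01432 m².
Substituting r = 0.0243 m, L = 0.1203 m, θ = 149.5°: d²x/dθ² = +0.018506 m.
a = ω²·d²x/dθ² = (161.1)²·(+0.018506) = +480.48 m/s²;  |a| = 480.48 m/s².

480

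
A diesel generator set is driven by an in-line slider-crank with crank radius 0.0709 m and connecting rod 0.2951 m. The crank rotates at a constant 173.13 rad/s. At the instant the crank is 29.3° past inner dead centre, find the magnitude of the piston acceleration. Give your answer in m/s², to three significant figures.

2130

ω = 173.1 rad/s
x(θ) = r cosθ + √(L² − r² sin²θ); with ω constant, a = ω²·d²x/dθ².
d²x/dθ² = −r cosθ − r²(cos2θ)/√u − r⁴ sin²2θ/(4u^{3/2}),  u = L² − r² sin²θ = 0.0858801 m².
Substituting r = 0.0709 m, L = 0.2951 m, θ = 29.3°: d²x/dθ² = -0.07095 m.
a = ω²·d²x/dθ² = (173.1)²·(-0.07095) = -2126.6 m/s²;  |a| = 2126.6 m/s².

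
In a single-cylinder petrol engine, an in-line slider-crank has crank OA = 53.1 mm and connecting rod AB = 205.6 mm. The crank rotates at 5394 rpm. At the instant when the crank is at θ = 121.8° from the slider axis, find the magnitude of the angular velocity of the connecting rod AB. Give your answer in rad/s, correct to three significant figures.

ω = 564.9 rad/s (converted from 5394 rpm).
The rod makes angle φ with the slider axis where L sinφ = r sinθ; differentiating, L cosφ·φ̇ = r ω cosθ.
L cosφ = √(L² − r² sin²θ) = 0.20059 m.
|ω_rod| = r ω |cosθ| / √(L² − r² sin²θ) = 0.0531·564.9·0.52696/0.20059 = 78.797 rad/s.

78.8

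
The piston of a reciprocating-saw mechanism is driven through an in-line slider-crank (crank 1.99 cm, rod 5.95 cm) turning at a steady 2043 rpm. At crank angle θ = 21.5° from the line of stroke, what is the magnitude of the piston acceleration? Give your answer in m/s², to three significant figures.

ω = 2π·2043/60 = 213.9 rad/s
x(θ) = r cosθ + √(L² − r² sin²θ); with ω constant, a = ω²·d²x/dθ².
d²x/dθ² = −r cosθ − r²(cos2θ)/√u − r⁴ sin²2θ/(4u^{3/2}),  u = L² − r² sin²θ = 0.00348706 m².
Substituting r = 0.0199 m, L = 0.0595 m, θ = 21.5°: d²x/dθ² = -0.023508 m.
a = ω²·d²x/dθ² = (213.9)²·(-0.023508) = -1076 m/s²;  |a| = 1076 m/s².

1080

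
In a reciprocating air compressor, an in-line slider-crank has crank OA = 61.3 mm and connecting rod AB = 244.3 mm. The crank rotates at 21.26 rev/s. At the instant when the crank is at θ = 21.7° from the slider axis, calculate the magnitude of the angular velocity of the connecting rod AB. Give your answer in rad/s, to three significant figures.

ω = 133.6 rad/s (converted from 21.26 rev/s).
The rod makes angle φ with the slider axis where L sinφ = r sinθ; differentiating, L cosφ·φ̇ = r ω cosθ.
L cosφ = √(L² − r² sin²θ) = 0.24325 m.
|ω_rod| = r ω |cosθ| / √(L² − r² sin²θ) = 0.0613·133.6·0.92913/0.24325 = 31.278 rad/s.

31.3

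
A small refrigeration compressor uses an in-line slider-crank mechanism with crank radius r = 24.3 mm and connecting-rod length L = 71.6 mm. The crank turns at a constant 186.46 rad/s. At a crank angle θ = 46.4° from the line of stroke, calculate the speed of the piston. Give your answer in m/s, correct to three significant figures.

4.07

ω = 186.5 rad/s
For an in-line slider-crank, x = r cosθ + √(L² − r² sin²θ), so v = −rω sinθ·[1 + r cosθ/√(L² − r² sin²θ)].
With r = 0.0243 m, L = 0.0716 m, θ = 46.4°: √(L² − r² sin²θ) = 0.069404 m.
v = −0.0243·186.5·0.72417·[1 + 0.0243·0.68962/0.069404] = -4.0735 m/s.
|v| = 4.0735 m/s.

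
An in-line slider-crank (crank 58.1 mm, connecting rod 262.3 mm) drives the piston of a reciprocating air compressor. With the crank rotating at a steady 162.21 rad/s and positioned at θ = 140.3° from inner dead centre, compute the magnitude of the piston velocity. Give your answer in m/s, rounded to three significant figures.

ω = 162.2 rad/s
For an in-line slider-crank, x = r cosθ + √(L² − r² sin²θ), so v = −rω sinθ·[1 + r cosθ/√(L² − r² sin²θ)].
With r = 0.0581 m, L = 0.2623 m, θ = 140.3°: √(L² − r² sin²θ) = 0.25966 m.
v = −0.0581·162.2·0.63877·[1 + 0.0581·-0.76940/0.25966] = -4.9836 m/s.
|v| = 4.9836 m/s.

4.98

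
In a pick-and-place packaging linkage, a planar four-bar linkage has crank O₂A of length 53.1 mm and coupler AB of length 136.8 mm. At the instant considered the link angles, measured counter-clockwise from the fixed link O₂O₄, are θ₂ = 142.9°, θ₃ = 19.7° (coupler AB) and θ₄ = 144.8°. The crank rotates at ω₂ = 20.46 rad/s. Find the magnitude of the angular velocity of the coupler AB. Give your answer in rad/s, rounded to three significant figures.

0.322

ω₂ = 20.46 rad/s
Differentiating the loop-closure r₂e^{iθ₂}+r₃e^{iθ₃}=r₁+r₄e^{iθ₄} gives r₂ω₂e^{iθ₂}+r₃ω₃e^{iθ₃}=r₄ω₄e^{iθ₄}.
Eliminating the other unknown: ω₃ = r₂ω₂ sin(θ₄−θ₂) / [r₃ sin(θ₃−θ₄)].
Numerator sine = +0.03316; denominator sine = -0.81815.
Result = 0.0531·20.46·(+0.03316) / (0.1368·(-0.81815)) = -0.32183 rad/s; magnitude 0.32183 rad/s.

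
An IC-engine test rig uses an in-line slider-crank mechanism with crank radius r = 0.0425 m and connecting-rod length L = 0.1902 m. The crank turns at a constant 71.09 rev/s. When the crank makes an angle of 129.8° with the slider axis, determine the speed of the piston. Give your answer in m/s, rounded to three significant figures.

ω = 2π·71.1 = 446.7 rad/s
For an in-line slider-crank, x = r cosθ + √(L² − r² sin²θ), so v = −rω sinθ·[1 + r cosθ/√(L² − r² sin²θ)].
With r = 0.0425 m, L = 0.1902 m, θ = 129.8°: √(L² − r² sin²θ) = 0.18738 m.
v = −0.0425·446.7·0.76828·[1 + 0.0425·-0.64011/0.18738] = -12.467 m/s.
|v| = 12.467 m/s.

12.5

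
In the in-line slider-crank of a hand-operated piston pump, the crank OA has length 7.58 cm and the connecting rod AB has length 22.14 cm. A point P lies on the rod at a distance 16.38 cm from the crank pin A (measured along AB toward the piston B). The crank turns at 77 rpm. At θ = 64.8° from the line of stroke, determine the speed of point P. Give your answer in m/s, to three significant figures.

0.619

ω = 8.063 rad/s.  Crank-pin speed |V_A| = rω = 0.61121 m/s, perpendicular to OA.
Rod angle: sinφ = −(r/L) sinθ ⇒ φ = -18.046°; ω_rod = −rω cosθ/√(L²−r²sin²θ) = -1.2362 rad/s.
V_P = V_A + ω_rod × AP, with AP = 0.1638 m along the rod.
Components: V_Px = −rω sinθ − a·ω_rod·sinφ = -0.61577 m/s;  V_Py = rω cosθ + a·ω_rod·cosφ = +0.067705 m/s.
|V_P| = √(V_Px² + V_Py²) = 0.61948 m/s.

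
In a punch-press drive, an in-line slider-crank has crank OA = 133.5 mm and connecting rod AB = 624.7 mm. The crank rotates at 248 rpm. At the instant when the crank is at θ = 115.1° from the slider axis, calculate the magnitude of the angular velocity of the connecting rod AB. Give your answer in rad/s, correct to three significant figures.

ω = 25.97 rad/s (converted from 248 rpm).
The rod makes angle φ with the slider axis where L sinφ = r sinθ; differentiating, L cosφ·φ̇ = r ω cosθ.
L cosφ = √(L² − r² sin²θ) = 0.61289 m.
|ω_rod| = r ω |cosθ| / √(L² − r² sin²θ) = 0.1335·25.97·0.42420/0.61289 = 2.3997 rad/s.

2.40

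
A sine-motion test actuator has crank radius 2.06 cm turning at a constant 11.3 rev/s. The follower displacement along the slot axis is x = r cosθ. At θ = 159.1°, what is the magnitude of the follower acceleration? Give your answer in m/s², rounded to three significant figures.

97.0

ω = 71 rad/s (from 11.3 rev/s).
x = r cosθ ⇒ ẍ = −rω² cosθ (ω constant).
|a| = rω²|cosθ| = 0.0206·(71)²·|cos 159.1°| = 97.012 m/s².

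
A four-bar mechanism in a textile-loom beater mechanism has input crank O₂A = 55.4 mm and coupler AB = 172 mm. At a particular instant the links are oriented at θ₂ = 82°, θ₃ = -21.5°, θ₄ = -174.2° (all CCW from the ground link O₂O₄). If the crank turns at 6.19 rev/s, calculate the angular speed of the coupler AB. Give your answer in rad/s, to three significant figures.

26.5

ω₂ = 38.89 rad/s (from 6.19 rev/s).
Differentiating the loop-closure r₂e^{iθ₂}+r₃e^{iθ₃}=r₁+r₄e^{iθ₄} gives r₂ω₂e^{iθ₂}+r₃ω₃e^{iθ₃}=r₄ω₄e^{iθ₄}.
Eliminating the other unknown: ω₃ = r₂ω₂ sin(θ₄−θ₂) / [r₃ sin(θ₃−θ₄)].
Numerator sine = +0.97113; denominator sine = +0.45865.
Result = 0.0554·38.89·(+0.97113) / (0.172·(+0.45865)) = +26.525 rad/s; magnitude 26.525 rad/s.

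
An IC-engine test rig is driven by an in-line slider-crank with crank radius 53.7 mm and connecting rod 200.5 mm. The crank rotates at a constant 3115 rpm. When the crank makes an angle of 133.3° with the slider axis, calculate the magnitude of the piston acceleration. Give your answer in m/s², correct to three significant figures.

3980

ω = 2π·3115/60 = 326.2 rad/s
x(θ) = r cosθ + √(L² − r² sin²θ); with ω constant, a = ω²·d²x/dθ².
d²x/dθ² = −r cosθ − r²(cos2θ)/√u − r⁴ sin²2θ/(4u^{3/2}),  u = L² − r² sin²θ = 0.0386729 m².
Substituting r = 0.0537 m, L = 0.2005 m, θ = 133.3°: d²x/dθ² = +0.037426 m.
a = ω²·d²x/dθ² = (326.2)²·(+0.037426) = +3982.4 m/s²;  |a| = 3982.4 m/s².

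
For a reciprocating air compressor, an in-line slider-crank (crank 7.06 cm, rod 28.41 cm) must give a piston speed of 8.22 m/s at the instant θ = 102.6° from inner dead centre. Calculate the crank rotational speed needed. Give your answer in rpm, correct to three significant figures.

For an in-line slider-crank, |v_piston| = rω|sinθ|·[1 + r cosθ/√(L² − r² sin²θ)].
With r = 0.0706 m, L = 0.2841 m, θ = 102.6°: the bracketed kinematic factor |dx/dθ| = 0.06505 m.
ω = v/|dx/dθ| = 8.22/0.06505 = 126.36 rad/s.
N = 60ω/(2π) = 1206.7 rpm.

1210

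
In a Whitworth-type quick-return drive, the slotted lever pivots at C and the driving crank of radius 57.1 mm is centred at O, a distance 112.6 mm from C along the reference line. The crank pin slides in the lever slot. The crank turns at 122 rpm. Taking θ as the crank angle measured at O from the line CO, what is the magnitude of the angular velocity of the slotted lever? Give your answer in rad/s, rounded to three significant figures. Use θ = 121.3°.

0.110

ω = 12.78 rad/s (from 122 rpm).
Crank pin A relative to C: A = (d + r cosθ, r sinθ); lever angle φ = atan2(r sinθ, d + r cosθ).
Differentiating tanφ: φ̇ = rω(d cosθ + r)/(d² + r² + 2dr cosθ).
d² + r² + 2dr cosθ = |CA|² = 0.00925872 m²;  d cosθ + r = -0.0013979 m.
|ω_lever| = |0.0571·12.78·-0.0013979| / 0.00925872 = 0.11014 rad/s.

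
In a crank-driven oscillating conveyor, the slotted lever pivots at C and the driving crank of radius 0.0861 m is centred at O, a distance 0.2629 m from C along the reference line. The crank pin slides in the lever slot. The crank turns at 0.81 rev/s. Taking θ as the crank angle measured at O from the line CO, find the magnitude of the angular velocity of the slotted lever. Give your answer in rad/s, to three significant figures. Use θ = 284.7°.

ω = 5.089 rad/s (from 0.81 rev/s).
Crank pin A relative to C: A = (d + r cosθ, r sinθ); lever angle φ = atan2(r sinθ, d + r cosθ).
Differentiating tanφ: φ̇ = rω(d cosθ + r)/(d² + r² + 2dr cosθ).
d² + r² + 2dr cosθ = |CA|² = 0.0880176 m²;  d cosθ + r = +0.15281 m.
|ω_lever| = |0.0861·5.089·+0.15281| / 0.0880176 = 0.76078 rad/s.

0.761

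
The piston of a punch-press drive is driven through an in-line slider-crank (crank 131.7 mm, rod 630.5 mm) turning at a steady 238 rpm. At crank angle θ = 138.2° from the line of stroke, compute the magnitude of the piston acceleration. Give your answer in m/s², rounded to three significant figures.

58.9

ω = 2π·238/60 = 24.92 rad/s
x(θ) = r cosθ + √(L² − r² sin²θ); with ω constant, a = ω²·d²x/dθ².
d²x/dθ² = −r cosθ − r²(cos2θ)/√u − r⁴ sin²2θ/(4u^{3/2}),  u = L² − r² sin²θ = 0.389825 m².
Substituting r = 0.1317 m, L = 0.6305 m, θ = 138.2°: d²x/dθ² = +0.094777 m.
a = ω²·d²x/dθ² = (24.92)²·(+0.094777) = +58.873 m/s²;  |a| = 58.873 m/s².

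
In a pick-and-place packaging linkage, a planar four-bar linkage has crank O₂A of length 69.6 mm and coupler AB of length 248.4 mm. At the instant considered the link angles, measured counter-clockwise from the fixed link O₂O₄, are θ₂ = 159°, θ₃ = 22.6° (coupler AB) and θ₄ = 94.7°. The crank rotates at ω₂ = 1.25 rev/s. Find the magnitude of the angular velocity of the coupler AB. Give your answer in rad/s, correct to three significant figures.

ω₂ = 7.854 rad/s (from 1.25 rev/s).
Differentiating the loop-closure r₂e^{iθ₂}+r₃e^{iθ₃}=r₁+r₄e^{iθ₄} gives r₂ω₂e^{iθ₂}+r₃ω₃e^{iθ₃}=r₄ω₄e^{iθ₄}.
Eliminating the other unknown: ω₃ = r₂ω₂ sin(θ₄−θ₂) / [r₃ sin(θ₃−θ₄)].
Numerator sine = -0.90108; denominator sine = -0.95159.
Result = 0.0696·7.854·(-0.90108) / (0.2484·(-0.95159)) = +2.0838 rad/s; magnitude 2.0838 rad/s.

2.08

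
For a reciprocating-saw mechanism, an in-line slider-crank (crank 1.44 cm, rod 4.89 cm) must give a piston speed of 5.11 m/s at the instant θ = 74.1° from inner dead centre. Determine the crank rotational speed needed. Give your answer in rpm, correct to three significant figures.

For an in-line slider-crank, |v_piston| = rω|sinθ|·[1 + r cosθ/√(L² − r² sin²θ)].
With r = 0.0144 m, L = 0.0489 m, θ = 74.1°: the bracketed kinematic factor |dx/dθ| = 0.015014 m.
ω = v/|dx/dθ| = 5.11/0.015014 = 340.35 rad/s.
N = 60ω/(2π) = 3250.1 rpm.

3250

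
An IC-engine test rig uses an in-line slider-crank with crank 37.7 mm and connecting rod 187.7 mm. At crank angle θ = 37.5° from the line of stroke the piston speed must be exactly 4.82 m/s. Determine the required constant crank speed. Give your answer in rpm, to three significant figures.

For an in-line slider-crank, |v_piston| = rω|sinθ|·[1 + r cosθ/√(L² − r² sin²θ)].
With r = 0.0377 m, L = 0.1877 m, θ = 37.5°: the bracketed kinematic factor |dx/dθ| = 0.026635 m.
ω = v/|dx/dθ| = 4.82/0.026635 = 180.96 rad/s.
N = 60ω/(2π) = 1728.1 rpm.

1730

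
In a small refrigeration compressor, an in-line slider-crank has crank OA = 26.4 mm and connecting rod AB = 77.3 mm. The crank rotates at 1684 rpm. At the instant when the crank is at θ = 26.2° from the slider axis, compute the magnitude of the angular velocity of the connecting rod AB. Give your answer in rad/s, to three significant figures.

54.7

ω = 176.3 rad/s (converted from 1684 rpm).
The rod makes angle φ with the slider axis where L sinφ = r sinθ; differentiating, L cosφ·φ̇ = r ω cosθ.
L cosφ = √(L² − r² sin²θ) = 0.076416 m.
|ω_rod| = r ω |cosθ| / √(L² − r² sin²θ) = 0.0264·176.3·0.89726/0.076416 = 54.665 rad/s.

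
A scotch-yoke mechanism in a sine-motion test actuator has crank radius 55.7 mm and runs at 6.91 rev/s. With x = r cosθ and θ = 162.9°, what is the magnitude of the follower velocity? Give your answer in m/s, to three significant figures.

0.711

ω = 43.42 rad/s (from 6.91 rev/s).
x = r cosθ ⇒ ẋ = −rω sinθ.
|v| = rω|sinθ| = 0.0557·43.42·|sin 162.9°| = 0.71108 m/s.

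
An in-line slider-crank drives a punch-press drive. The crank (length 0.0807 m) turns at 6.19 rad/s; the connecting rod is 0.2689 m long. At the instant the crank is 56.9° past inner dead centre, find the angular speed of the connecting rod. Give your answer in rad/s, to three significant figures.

ω = 6.19 rad/s
The rod makes angle φ with the slider axis where L sinφ = r sinθ; differentiating, L cosφ·φ̇ = r ω cosθ.
L cosφ = √(L² − r² sin²θ) = 0.26026 m.
|ω_rod| = r ω |cosθ| / √(L² − r² sin²θ) = 0.0807·6.19·0.54610/0.26026 = 1.0482 rad/s.

1.05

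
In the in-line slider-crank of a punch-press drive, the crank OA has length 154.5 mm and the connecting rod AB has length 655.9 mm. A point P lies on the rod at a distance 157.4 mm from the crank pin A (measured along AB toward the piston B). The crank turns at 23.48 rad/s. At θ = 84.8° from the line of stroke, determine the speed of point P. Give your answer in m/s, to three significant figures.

3.64

ω = 23.48 rad/s.  Crank-pin speed |V_A| = rω = 3.6277 m/s, perpendicular to OA.
Rod angle: sinφ = −(r/L) sinθ ⇒ φ = -13.567°; ω_rod = −rω cosθ/√(L²−r²sin²θ) = -0.51566 rad/s.
V_P = V_A + ω_rod × AP, with AP = 0.1574 m along the rod.
Components: V_Px = −rω sinθ − a·ω_rod·sinφ = -3.6318 m/s;  V_Py = rω cosθ + a·ω_rod·cosφ = +0.24988 m/s.
|V_P| = √(V_Px² + V_Py²) = 3.6404 m/s.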